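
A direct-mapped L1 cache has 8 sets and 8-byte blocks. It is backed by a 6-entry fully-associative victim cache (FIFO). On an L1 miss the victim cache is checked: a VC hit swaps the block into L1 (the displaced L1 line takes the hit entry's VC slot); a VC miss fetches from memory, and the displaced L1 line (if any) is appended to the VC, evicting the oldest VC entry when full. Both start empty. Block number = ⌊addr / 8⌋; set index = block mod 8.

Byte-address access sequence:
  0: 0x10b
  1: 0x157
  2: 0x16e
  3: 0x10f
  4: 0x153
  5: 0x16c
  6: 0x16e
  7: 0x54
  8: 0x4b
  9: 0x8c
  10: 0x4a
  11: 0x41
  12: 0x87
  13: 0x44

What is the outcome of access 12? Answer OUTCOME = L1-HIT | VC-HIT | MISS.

OUTCOME = MISS

  [0] addr=0x10b blk=33 s=1: MISS | VC []
  [1] addr=0x157 blk=42 s=2: MISS | VC []
  [2] addr=0x16e blk=45 s=5: MISS | VC []
  [3] addr=0x10f blk=33 s=1: L1-HIT | VC []
  [4] addr=0x153 blk=42 s=2: L1-HIT | VC []
  [5] addr=0x16c blk=45 s=5: L1-HIT | VC []
  [6] addr=0x16e blk=45 s=5: L1-HIT | VC []
  [7] addr=0x54 blk=10 s=2: MISS | VC [42]
  [8] addr=0x4b blk=9 s=1: MISS | VC [42, 33]
  [9] addr=0x8c blk=17 s=1: MISS | VC [42, 33, 9]
  [10] addr=0x4a blk=9 s=1: VC-HIT | VC [42, 33, 17]
  [11] addr=0x41 blk=8 s=0: MISS | VC [42, 33, 17]
  [12] addr=0x87 blk=16 s=0: MISS | VC [42, 33, 17, 8]
  [13] addr=0x44 blk=8 s=0: VC-HIT | VC [42, 33, 17, 16]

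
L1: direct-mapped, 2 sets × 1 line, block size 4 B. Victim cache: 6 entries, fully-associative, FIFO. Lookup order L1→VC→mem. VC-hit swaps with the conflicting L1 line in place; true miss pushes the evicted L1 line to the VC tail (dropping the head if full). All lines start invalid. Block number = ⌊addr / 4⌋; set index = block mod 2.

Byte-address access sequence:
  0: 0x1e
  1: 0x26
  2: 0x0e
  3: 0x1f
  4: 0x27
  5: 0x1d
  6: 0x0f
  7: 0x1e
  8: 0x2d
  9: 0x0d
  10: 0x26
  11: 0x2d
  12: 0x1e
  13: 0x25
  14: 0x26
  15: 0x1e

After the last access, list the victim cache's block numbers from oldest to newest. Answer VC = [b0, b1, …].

#0 0x1e→b7/s1 MISS; vc=[]
#1 0x26→b9/s1 MISS; vc=[7]
#2 0xe→b3/s1 MISS; vc=[7,9]
#3 0x1f→b7/s1 VC-HIT; vc=[3,9]
#4 0x27→b9/s1 VC-HIT; vc=[3,7]
#5 0x1d→b7/s1 VC-HIT; vc=[3,9]
#6 0xf→b3/s1 VC-HIT; vc=[7,9]
#7 0x1e→b7/s1 VC-HIT; vc=[3,9]
#8 0x2d→b11/s1 MISS; vc=[3,9,7]
#9 0xd→b3/s1 VC-HIT; vc=[11,9,7]
#10 0x26→b9/s1 VC-HIT; vc=[11,3,7]
#11 0x2d→b11/s1 VC-HIT; vc=[9,3,7]
#12 0x1e→b7/s1 VC-HIT; vc=[9,3,11]
#13 0x25→b9/s1 VC-HIT; vc=[7,3,11]
#14 0x26→b9/s1 L1-HIT; vc=[7,3,11]
#15 0x1e→b7/s1 VC-HIT; vc=[9,3,11]

VC = [9, 3, 11]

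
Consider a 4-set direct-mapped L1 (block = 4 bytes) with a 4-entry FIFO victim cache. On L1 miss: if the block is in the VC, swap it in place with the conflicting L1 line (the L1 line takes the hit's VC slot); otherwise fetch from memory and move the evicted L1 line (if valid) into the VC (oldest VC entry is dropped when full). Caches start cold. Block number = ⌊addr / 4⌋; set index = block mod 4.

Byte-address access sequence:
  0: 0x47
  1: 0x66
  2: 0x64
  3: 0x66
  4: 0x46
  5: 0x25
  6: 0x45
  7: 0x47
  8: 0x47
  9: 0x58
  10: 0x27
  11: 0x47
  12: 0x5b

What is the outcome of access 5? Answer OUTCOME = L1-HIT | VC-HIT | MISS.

0: 0x47 (blk 17, set 1) → MISS  vc=[]
1: 0x66 (blk 25, set 1) → MISS  vc=[17]
2: 0x64 (blk 25, set 1) → L1-HIT  vc=[17]
3: 0x66 (blk 25, set 1) → L1-HIT  vc=[17]
4: 0x46 (blk 17, set 1) → VC-HIT  vc=[25]
5: 0x25 (blk 9, set 1) → MISS  vc=[25, 17]
6: 0x45 (blk 17, set 1) → VC-HIT  vc=[25, 9]
7: 0x47 (blk 17, set 1) → L1-HIT  vc=[25, 9]
8: 0x47 (blk 17, set 1) → L1-HIT  vc=[25, 9]
9: 0x58 (blk 22, set 2) → MISS  vc=[25, 9]
10: 0x27 (blk 9, set 1) → VC-HIT  vc=[25, 17]
11: 0x47 (blk 17, set 1) → VC-HIT  vc=[25, 9]
12: 0x5b (blk 22, set 2) → L1-HIT  vc=[25, 9]

OUTCOME = MISS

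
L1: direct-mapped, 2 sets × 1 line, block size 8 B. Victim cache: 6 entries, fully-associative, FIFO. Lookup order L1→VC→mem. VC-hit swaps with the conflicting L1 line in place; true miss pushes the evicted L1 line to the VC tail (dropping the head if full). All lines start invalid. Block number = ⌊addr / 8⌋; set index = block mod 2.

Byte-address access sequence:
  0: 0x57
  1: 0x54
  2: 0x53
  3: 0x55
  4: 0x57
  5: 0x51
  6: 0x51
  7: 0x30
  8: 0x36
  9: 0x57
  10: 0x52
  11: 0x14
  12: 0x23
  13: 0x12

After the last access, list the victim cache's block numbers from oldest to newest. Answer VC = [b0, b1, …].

#0 0x57→b10/s0 MISS; vc=[]
#1 0x54→b10/s0 L1-HIT; vc=[]
#2 0x53→b10/s0 L1-HIT; vc=[]
#3 0x55→b10/s0 L1-HIT; vc=[]
#4 0x57→b10/s0 L1-HIT; vc=[]
#5 0x51→b10/s0 L1-HIT; vc=[]
#6 0x51→b10/s0 L1-HIT; vc=[]
#7 0x30→b6/s0 MISS; vc=[10]
#8 0x36→b6/s0 L1-HIT; vc=[10]
#9 0x57→b10/s0 VC-HIT; vc=[6]
#10 0x52→b10/s0 L1-HIT; vc=[6]
#11 0x14→b2/s0 MISS; vc=[6,10]
#12 0x23→b4/s0 MISS; vc=[6,10,2]
#13 0x12→b2/s0 VC-HIT; vc=[6,10,4]

VC = [6, 10, 4]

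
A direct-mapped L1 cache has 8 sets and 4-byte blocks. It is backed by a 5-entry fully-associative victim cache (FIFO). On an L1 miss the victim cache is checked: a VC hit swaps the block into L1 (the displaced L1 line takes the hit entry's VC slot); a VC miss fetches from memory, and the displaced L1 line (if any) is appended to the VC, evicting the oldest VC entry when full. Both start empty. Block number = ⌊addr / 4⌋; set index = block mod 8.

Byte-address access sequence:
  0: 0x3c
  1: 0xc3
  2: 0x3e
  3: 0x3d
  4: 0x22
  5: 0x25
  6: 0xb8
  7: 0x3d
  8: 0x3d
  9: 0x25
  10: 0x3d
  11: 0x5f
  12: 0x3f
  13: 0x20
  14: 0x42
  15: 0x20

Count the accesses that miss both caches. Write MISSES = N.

MISSES = 7

#0 0x3c→b15/s7 MISS; vc=[]
#1 0xc3→b48/s0 MISS; vc=[]
#2 0x3e→b15/s7 L1-HIT; vc=[]
#3 0x3d→b15/s7 L1-HIT; vc=[]
#4 0x22→b8/s0 MISS; vc=[48]
#5 0x25→b9/s1 MISS; vc=[48]
#6 0xb8→b46/s6 MISS; vc=[48]
#7 0x3d→b15/s7 L1-HIT; vc=[48]
#8 0x3d→b15/s7 L1-HIT; vc=[48]
#9 0x25→b9/s1 L1-HIT; vc=[48]
#10 0x3d→b15/s7 L1-HIT; vc=[48]
#11 0x5f→b23/s7 MISS; vc=[48,15]
#12 0x3f→b15/s7 VC-HIT; vc=[48,23]
#13 0x20→b8/s0 L1-HIT; vc=[48,23]
#14 0x42→b16/s0 MISS; vc=[48,23,8]
#15 0x20→b8/s0 VC-HIT; vc=[48,23,16]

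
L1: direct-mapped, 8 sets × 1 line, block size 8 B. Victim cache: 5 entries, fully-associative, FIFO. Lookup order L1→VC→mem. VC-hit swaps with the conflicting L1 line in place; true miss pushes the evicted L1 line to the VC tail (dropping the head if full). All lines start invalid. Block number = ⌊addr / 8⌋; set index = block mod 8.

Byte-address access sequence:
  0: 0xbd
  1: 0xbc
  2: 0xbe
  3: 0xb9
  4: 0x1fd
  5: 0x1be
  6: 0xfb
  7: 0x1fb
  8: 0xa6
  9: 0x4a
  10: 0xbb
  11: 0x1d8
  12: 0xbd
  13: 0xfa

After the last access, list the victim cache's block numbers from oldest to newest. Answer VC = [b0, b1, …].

VC = [63, 23, 55]

  [0] addr=0xbd blk=23 s=7: MISS | VC []
  [1] addr=0xbc blk=23 s=7: L1-HIT | VC []
  [2] addr=0xbe blk=23 s=7: L1-HIT | VC []
  [3] addr=0xb9 blk=23 s=7: L1-HIT | VC []
  [4] addr=0x1fd blk=63 s=7: MISS | VC [23]
  [5] addr=0x1be blk=55 s=7: MISS | VC [23, 63]
  [6] addr=0xfb blk=31 s=7: MISS | VC [23, 63, 55]
  [7] addr=0x1fb blk=63 s=7: VC-HIT | VC [23, 31, 55]
  [8] addr=0xa6 blk=20 s=4: MISS | VC [23, 31, 55]
  [9] addr=0x4a blk=9 s=1: MISS | VC [23, 31, 55]
  [10] addr=0xbb blk=23 s=7: VC-HIT | VC [63, 31, 55]
  [11] addr=0x1d8 blk=59 s=3: MISS | VC [63, 31, 55]
  [12] addr=0xbd blk=23 s=7: L1-HIT | VC [63, 31, 55]
  [13] addr=0xfa blk=31 s=7: VC-HIT | VC [63, 23, 55]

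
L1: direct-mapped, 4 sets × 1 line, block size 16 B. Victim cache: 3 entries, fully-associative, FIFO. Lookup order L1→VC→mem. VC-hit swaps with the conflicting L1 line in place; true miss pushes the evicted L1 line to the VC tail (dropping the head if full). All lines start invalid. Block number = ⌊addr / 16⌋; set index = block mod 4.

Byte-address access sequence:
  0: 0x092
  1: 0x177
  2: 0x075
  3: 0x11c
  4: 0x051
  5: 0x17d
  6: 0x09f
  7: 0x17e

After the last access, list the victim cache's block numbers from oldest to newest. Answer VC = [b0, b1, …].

VC = [7, 5, 17]

  [0] addr=0x92 blk=9 s=1: MISS | VC []
  [1] addr=0x177 blk=23 s=3: MISS | VC []
  [2] addr=0x75 blk=7 s=3: MISS | VC [23]
  [3] addr=0x11c blk=17 s=1: MISS | VC [23, 9]
  [4] addr=0x51 blk=5 s=1: MISS | VC [23, 9, 17]
  [5] addr=0x17d blk=23 s=3: VC-HIT | VC [7, 9, 17]
  [6] addr=0x9f blk=9 s=1: VC-HIT | VC [7, 5, 17]
  [7] addr=0x17e blk=23 s=3: L1-HIT | VC [7, 5, 17]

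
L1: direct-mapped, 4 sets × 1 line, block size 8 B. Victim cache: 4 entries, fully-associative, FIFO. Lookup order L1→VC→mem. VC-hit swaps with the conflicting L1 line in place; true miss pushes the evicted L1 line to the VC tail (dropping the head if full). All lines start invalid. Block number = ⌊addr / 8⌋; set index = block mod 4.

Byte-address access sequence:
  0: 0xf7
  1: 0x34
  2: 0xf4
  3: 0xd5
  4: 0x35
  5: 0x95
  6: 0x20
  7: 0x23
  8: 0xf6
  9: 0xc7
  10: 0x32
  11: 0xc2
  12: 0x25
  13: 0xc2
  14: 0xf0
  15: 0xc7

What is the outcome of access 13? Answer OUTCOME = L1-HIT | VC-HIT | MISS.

OUTCOME = VC-HIT

#0 0xf7→b30/s2 MISS; vc=[]
#1 0x34→b6/s2 MISS; vc=[30]
#2 0xf4→b30/s2 VC-HIT; vc=[6]
#3 0xd5→b26/s2 MISS; vc=[6,30]
#4 0x35→b6/s2 VC-HIT; vc=[26,30]
#5 0x95→b18/s2 MISS; vc=[26,30,6]
#6 0x20→b4/s0 MISS; vc=[26,30,6]
#7 0x23→b4/s0 L1-HIT; vc=[26,30,6]
#8 0xf6→b30/s2 VC-HIT; vc=[26,18,6]
#9 0xc7→b24/s0 MISS; vc=[26,18,6,4]
#10 0x32→b6/s2 VC-HIT; vc=[26,18,30,4]
#11 0xc2→b24/s0 L1-HIT; vc=[26,18,30,4]
#12 0x25→b4/s0 VC-HIT; vc=[26,18,30,24]
#13 0xc2→b24/s0 VC-HIT; vc=[26,18,30,4]
#14 0xf0→b30/s2 VC-HIT; vc=[26,18,6,4]
#15 0xc7→b24/s0 L1-HIT; vc=[26,18,6,4]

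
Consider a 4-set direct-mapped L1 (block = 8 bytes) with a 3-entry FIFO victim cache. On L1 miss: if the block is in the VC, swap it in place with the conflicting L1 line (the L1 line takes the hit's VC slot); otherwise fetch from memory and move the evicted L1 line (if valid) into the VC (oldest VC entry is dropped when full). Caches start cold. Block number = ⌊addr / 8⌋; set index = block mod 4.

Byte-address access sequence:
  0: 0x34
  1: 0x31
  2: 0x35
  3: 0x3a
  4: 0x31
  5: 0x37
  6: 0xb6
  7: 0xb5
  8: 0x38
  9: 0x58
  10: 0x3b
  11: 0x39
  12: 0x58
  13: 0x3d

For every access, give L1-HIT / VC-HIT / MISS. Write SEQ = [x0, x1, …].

0: 0x34 (blk 6, set 2) → MISS  vc=[]
1: 0x31 (blk 6, set 2) → L1-HIT  vc=[]
2: 0x35 (blk 6, set 2) → L1-HIT  vc=[]
3: 0x3a (blk 7, set 3) → MISS  vc=[]
4: 0x31 (blk 6, set 2) → L1-HIT  vc=[]
5: 0x37 (blk 6, set 2) → L1-HIT  vc=[]
6: 0xb6 (blk 22, set 2) → MISS  vc=[6]
7: 0xb5 (blk 22, set 2) → L1-HIT  vc=[6]
8: 0x38 (blk 7, set 3) → L1-HIT  vc=[6]
9: 0x58 (blk 11, set 3) → MISS  vc=[6, 7]
10: 0x3b (blk 7, set 3) → VC-HIT  vc=[6, 11]
11: 0x39 (blk 7, set 3) → L1-HIT  vc=[6, 11]
12: 0x58 (blk 11, set 3) → VC-HIT  vc=[6, 7]
13: 0x3d (blk 7, set 3) → VC-HIT  vc=[6, 11]

SEQ = [MISS, L1-HIT, L1-HIT, MISS, L1-HIT, L1-HIT, MISS, L1-HIT, L1-HIT, MISS, VC-HIT, L1-HIT, VC-HIT, VC-HIT]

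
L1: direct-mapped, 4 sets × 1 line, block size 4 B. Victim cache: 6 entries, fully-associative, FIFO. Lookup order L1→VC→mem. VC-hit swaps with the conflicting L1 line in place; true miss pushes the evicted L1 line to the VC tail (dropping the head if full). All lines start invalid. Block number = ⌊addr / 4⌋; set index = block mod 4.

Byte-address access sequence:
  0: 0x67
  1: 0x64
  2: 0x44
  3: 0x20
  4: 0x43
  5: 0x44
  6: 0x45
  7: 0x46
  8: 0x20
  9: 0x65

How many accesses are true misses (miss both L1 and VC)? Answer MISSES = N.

  [0] addr=0x67 blk=25 s=1: MISS | VC []
  [1] addr=0x64 blk=25 s=1: L1-HIT | VC []
  [2] addr=0x44 blk=17 s=1: MISS | VC [25]
  [3] addr=0x20 blk=8 s=0: MISS | VC [25]
  [4] addr=0x43 blk=16 s=0: MISS | VC [25, 8]
  [5] addr=0x44 blk=17 s=1: L1-HIT | VC [25, 8]
  [6] addr=0x45 blk=17 s=1: L1-HIT | VC [25, 8]
  [7] addr=0x46 blk=17 s=1: L1-HIT | VC [25, 8]
  [8] addr=0x20 blk=8 s=0: VC-HIT | VC [25, 16]
  [9] addr=0x65 blk=25 s=1: VC-HIT | VC [17, 16]

MISSES = 4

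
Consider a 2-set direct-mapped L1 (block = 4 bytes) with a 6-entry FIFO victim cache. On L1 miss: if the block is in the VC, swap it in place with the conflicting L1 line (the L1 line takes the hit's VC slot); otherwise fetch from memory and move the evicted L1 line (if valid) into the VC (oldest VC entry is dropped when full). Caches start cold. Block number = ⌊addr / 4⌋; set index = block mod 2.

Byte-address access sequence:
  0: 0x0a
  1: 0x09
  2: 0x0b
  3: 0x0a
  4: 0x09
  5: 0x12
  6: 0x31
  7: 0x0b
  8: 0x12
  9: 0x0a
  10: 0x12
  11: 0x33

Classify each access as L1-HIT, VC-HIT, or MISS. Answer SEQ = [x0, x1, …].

  [0] addr=0xa blk=2 s=0: MISS | VC []
  [1] addr=0x9 blk=2 s=0: L1-HIT | VC []
  [2] addr=0xb blk=2 s=0: L1-HIT | VC []
  [3] addr=0xa blk=2 s=0: L1-HIT | VC []
  [4] addr=0x9 blk=2 s=0: L1-HIT | VC []
  [5] addr=0x12 blk=4 s=0: MISS | VC [2]
  [6] addr=0x31 blk=12 s=0: MISS | VC [2, 4]
  [7] addr=0xb blk=2 s=0: VC-HIT | VC [12, 4]
  [8] addr=0x12 blk=4 s=0: VC-HIT | VC [12, 2]
  [9] addr=0xa blk=2 s=0: VC-HIT | VC [12, 4]
  [10] addr=0x12 blk=4 s=0: VC-HIT | VC [12, 2]
  [11] addr=0x33 blk=12 s=0: VC-HIT | VC [4, 2]

SEQ = [MISS, L1-HIT, L1-HIT, L1-HIT, L1-HIT, MISS, MISS, VC-HIT, VC-HIT, VC-HIT, VC-HIT, VC-HIT]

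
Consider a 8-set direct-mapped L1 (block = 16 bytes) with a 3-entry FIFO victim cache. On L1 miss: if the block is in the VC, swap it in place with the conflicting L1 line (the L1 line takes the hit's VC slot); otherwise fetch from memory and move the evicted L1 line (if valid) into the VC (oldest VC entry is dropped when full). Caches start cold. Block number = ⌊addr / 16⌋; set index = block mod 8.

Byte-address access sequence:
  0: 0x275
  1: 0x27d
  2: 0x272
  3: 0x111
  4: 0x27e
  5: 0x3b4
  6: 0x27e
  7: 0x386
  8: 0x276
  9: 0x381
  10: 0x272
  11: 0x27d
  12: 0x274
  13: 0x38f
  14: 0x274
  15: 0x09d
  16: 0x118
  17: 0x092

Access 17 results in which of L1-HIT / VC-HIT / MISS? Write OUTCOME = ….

#0 0x275→b39/s7 MISS; vc=[]
#1 0x27d→b39/s7 L1-HIT; vc=[]
#2 0x272→b39/s7 L1-HIT; vc=[]
#3 0x111→b17/s1 MISS; vc=[]
#4 0x27e→b39/s7 L1-HIT; vc=[]
#5 0x3b4→b59/s3 MISS; vc=[]
#6 0x27e→b39/s7 L1-HIT; vc=[]
#7 0x386→b56/s0 MISS; vc=[]
#8 0x276→b39/s7 L1-HIT; vc=[]
#9 0x381→b56/s0 L1-HIT; vc=[]
#10 0x272→b39/s7 L1-HIT; vc=[]
#11 0x27d→b39/s7 L1-HIT; vc=[]
#12 0x274→b39/s7 L1-HIT; vc=[]
#13 0x38f→b56/s0 L1-HIT; vc=[]
#14 0x274→b39/s7 L1-HIT; vc=[]
#15 0x9d→b9/s1 MISS; vc=[17]
#16 0x118→b17/s1 VC-HIT; vc=[9]
#17 0x92→b9/s1 VC-HIT; vc=[17]

OUTCOME = VC-HIT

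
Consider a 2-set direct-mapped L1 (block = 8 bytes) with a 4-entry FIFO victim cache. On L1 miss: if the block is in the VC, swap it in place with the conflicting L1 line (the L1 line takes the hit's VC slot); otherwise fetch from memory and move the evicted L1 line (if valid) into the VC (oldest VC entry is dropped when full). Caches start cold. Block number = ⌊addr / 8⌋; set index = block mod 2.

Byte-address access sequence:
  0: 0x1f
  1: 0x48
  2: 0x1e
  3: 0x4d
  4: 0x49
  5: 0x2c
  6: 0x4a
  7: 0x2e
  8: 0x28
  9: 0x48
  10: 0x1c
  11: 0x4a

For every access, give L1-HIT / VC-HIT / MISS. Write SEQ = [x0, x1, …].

SEQ = [MISS, MISS, VC-HIT, VC-HIT, L1-HIT, MISS, VC-HIT, VC-HIT, L1-HIT, VC-HIT, VC-HIT, VC-HIT]

  [0] addr=0x1f blk=3 s=1: MISS | VC []
  [1] addr=0x48 blk=9 s=1: MISS | VC [3]
  [2] addr=0x1e blk=3 s=1: VC-HIT | VC [9]
  [3] addr=0x4d blk=9 s=1: VC-HIT | VC [3]
  [4] addr=0x49 blk=9 s=1: L1-HIT | VC [3]
  [5] addr=0x2c blk=5 s=1: MISS | VC [3, 9]
  [6] addr=0x4a blk=9 s=1: VC-HIT | VC [3, 5]
  [7] addr=0x2e blk=5 s=1: VC-HIT | VC [3, 9]
  [8] addr=0x28 blk=5 s=1: L1-HIT | VC [3, 9]
  [9] addr=0x48 blk=9 s=1: VC-HIT | VC [3, 5]
  [10] addr=0x1c blk=3 s=1: VC-HIT | VC [9, 5]
  [11] addr=0x4a blk=9 s=1: VC-HIT | VC [3, 5]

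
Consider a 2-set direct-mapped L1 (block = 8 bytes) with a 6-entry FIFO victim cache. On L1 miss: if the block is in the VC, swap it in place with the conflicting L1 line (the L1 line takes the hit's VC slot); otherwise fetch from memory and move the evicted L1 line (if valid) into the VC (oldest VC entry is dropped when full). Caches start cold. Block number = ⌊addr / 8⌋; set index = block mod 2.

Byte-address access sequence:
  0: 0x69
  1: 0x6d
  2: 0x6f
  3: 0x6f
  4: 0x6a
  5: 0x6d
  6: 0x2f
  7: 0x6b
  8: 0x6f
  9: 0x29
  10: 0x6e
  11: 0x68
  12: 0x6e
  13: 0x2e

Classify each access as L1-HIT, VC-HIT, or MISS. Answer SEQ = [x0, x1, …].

#0 0x69→b13/s1 MISS; vc=[]
#1 0x6d→b13/s1 L1-HIT; vc=[]
#2 0x6f→b13/s1 L1-HIT; vc=[]
#3 0x6f→b13/s1 L1-HIT; vc=[]
#4 0x6a→b13/s1 L1-HIT; vc=[]
#5 0x6d→b13/s1 L1-HIT; vc=[]
#6 0x2f→b5/s1 MISS; vc=[13]
#7 0x6b→b13/s1 VC-HIT; vc=[5]
#8 0x6f→b13/s1 L1-HIT; vc=[5]
#9 0x29→b5/s1 VC-HIT; vc=[13]
#10 0x6e→b13/s1 VC-HIT; vc=[5]
#11 0x68→b13/s1 L1-HIT; vc=[5]
#12 0x6e→b13/s1 L1-HIT; vc=[5]
#13 0x2e→b5/s1 VC-HIT; vc=[13]

SEQ = [MISS, L1-HIT, L1-HIT, L1-HIT, L1-HIT, L1-HIT, MISS, VC-HIT, L1-HIT, VC-HIT, VC-HIT, L1-HIT, L1-HIT, VC-HIT]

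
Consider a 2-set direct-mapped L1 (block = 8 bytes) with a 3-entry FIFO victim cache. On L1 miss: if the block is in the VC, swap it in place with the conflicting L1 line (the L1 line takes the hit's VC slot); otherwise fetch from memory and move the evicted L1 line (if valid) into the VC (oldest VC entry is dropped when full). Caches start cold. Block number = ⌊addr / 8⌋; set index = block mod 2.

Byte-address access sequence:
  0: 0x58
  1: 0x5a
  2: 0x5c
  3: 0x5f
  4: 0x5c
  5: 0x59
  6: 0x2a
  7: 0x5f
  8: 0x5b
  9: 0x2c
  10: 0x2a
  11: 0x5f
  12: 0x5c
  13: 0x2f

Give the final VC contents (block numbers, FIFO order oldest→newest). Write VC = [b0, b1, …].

VC = [11]

  [0] addr=0x58 blk=11 s=1: MISS | VC []
  [1] addr=0x5a blk=11 s=1: L1-HIT | VC []
  [2] addr=0x5c blk=11 s=1: L1-HIT | VC []
  [3] addr=0x5f blk=11 s=1: L1-HIT | VC []
  [4] addr=0x5c blk=11 s=1: L1-HIT | VC []
  [5] addr=0x59 blk=11 s=1: L1-HIT | VC []
  [6] addr=0x2a blk=5 s=1: MISS | VC [11]
  [7] addr=0x5f blk=11 s=1: VC-HIT | VC [5]
  [8] addr=0x5b blk=11 s=1: L1-HIT | VC [5]
  [9] addr=0x2c blk=5 s=1: VC-HIT | VC [11]
  [10] addr=0x2a blk=5 s=1: L1-HIT | VC [11]
  [11] addr=0x5f blk=11 s=1: VC-HIT | VC [5]
  [12] addr=0x5c blk=11 s=1: L1-HIT | VC [5]
  [13] addr=0x2f blk=5 s=1: VC-HIT | VC [11]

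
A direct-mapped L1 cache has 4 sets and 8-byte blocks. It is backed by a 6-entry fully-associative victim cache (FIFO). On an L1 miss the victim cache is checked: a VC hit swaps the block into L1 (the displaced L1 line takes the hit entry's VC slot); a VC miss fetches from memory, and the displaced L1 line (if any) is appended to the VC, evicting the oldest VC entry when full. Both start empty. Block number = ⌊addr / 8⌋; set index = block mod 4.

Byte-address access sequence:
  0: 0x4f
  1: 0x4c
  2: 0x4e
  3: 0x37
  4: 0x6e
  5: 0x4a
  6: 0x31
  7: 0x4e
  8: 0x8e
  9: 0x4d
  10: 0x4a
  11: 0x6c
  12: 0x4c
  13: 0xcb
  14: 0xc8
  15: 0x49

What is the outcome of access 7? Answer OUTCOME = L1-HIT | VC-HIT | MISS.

OUTCOME = L1-HIT

  [0] addr=0x4f blk=9 s=1: MISS | VC []
  [1] addr=0x4c blk=9 s=1: L1-HIT | VC []
  [2] addr=0x4e blk=9 s=1: L1-HIT | VC []
  [3] addr=0x37 blk=6 s=2: MISS | VC []
  [4] addr=0x6e blk=13 s=1: MISS | VC [9]
  [5] addr=0x4a blk=9 s=1: VC-HIT | VC [13]
  [6] addr=0x31 blk=6 s=2: L1-HIT | VC [13]
  [7] addr=0x4e blk=9 s=1: L1-HIT | VC [13]
  [8] addr=0x8e blk=17 s=1: MISS | VC [13, 9]
  [9] addr=0x4d blk=9 s=1: VC-HIT | VC [13, 17]
  [10] addr=0x4a blk=9 s=1: L1-HIT | VC [13, 17]
  [11] addr=0x6c blk=13 s=1: VC-HIT | VC [9, 17]
  [12] addr=0x4c blk=9 s=1: VC-HIT | VC [13, 17]
  [13] addr=0xcb blk=25 s=1: MISS | VC [13, 17, 9]
  [14] addr=0xc8 blk=25 s=1: L1-HIT | VC [13, 17, 9]
  [15] addr=0x49 blk=9 s=1: VC-HIT | VC [13, 17, 25]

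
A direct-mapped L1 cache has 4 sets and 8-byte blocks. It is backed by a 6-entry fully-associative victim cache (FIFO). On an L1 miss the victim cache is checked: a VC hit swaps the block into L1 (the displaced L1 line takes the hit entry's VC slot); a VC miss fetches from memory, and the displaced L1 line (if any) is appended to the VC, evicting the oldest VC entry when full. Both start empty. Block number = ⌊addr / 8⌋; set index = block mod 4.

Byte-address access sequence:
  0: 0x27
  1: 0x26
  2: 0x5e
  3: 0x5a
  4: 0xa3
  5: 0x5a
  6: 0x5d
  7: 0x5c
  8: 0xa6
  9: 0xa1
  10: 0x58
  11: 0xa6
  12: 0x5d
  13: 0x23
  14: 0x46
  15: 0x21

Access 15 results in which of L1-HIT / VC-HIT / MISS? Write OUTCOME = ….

OUTCOME = VC-HIT

#0 0x27→b4/s0 MISS; vc=[]
#1 0x26→b4/s0 L1-HIT; vc=[]
#2 0x5e→b11/s3 MISS; vc=[]
#3 0x5a→b11/s3 L1-HIT; vc=[]
#4 0xa3→b20/s0 MISS; vc=[4]
#5 0x5a→b11/s3 L1-HIT; vc=[4]
#6 0x5d→b11/s3 L1-HIT; vc=[4]
#7 0x5c→b11/s3 L1-HIT; vc=[4]
#8 0xa6→b20/s0 L1-HIT; vc=[4]
#9 0xa1→b20/s0 L1-HIT; vc=[4]
#10 0x58→b11/s3 L1-HIT; vc=[4]
#11 0xa6→b20/s0 L1-HIT; vc=[4]
#12 0x5d→b11/s3 L1-HIT; vc=[4]
#13 0x23→b4/s0 VC-HIT; vc=[20]
#14 0x46→b8/s0 MISS; vc=[20,4]
#15 0x21→b4/s0 VC-HIT; vc=[20,8]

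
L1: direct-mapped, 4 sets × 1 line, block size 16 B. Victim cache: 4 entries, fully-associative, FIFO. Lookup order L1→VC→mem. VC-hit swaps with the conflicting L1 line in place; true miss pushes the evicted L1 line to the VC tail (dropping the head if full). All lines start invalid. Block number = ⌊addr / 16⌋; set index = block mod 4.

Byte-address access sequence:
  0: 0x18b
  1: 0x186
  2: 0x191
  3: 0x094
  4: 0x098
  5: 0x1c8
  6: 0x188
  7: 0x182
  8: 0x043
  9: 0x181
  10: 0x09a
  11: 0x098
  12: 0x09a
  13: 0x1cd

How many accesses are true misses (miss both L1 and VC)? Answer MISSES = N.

MISSES = 5

  [0] addr=0x18b blk=24 s=0: MISS | VC []
  [1] addr=0x186 blk=24 s=0: L1-HIT | VC []
  [2] addr=0x191 blk=25 s=1: MISS | VC []
  [3] addr=0x94 blk=9 s=1: MISS | VC [25]
  [4] addr=0x98 blk=9 s=1: L1-HIT | VC [25]
  [5] addr=0x1c8 blk=28 s=0: MISS | VC [25, 24]
  [6] addr=0x188 blk=24 s=0: VC-HIT | VC [25, 28]
  [7] addr=0x182 blk=24 s=0: L1-HIT | VC [25, 28]
  [8] addr=0x43 blk=4 s=0: MISS | VC [25, 28, 24]
  [9] addr=0x181 blk=24 s=0: VC-HIT | VC [25, 28, 4]
  [10] addr=0x9a blk=9 s=1: L1-HIT | VC [25, 28, 4]
  [11] addr=0x98 blk=9 s=1: L1-HIT | VC [25, 28, 4]
  [12] addr=0x9a blk=9 s=1: L1-HIT | VC [25, 28, 4]
  [13] addr=0x1cd blk=28 s=0: VC-HIT | VC [25, 24, 4]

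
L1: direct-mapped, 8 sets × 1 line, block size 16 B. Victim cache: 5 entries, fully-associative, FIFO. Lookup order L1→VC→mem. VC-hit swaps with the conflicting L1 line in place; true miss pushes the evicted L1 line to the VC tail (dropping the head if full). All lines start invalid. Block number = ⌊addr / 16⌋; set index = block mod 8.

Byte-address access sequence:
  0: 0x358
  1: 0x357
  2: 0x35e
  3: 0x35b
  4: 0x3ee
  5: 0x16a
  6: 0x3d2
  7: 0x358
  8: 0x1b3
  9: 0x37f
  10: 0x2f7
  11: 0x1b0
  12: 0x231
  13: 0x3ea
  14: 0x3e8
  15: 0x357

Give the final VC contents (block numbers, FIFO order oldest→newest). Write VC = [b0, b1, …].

0: 0x358 (blk 53, set 5) → MISS  vc=[]
1: 0x357 (blk 53, set 5) → L1-HIT  vc=[]
2: 0x35e (blk 53, set 5) → L1-HIT  vc=[]
3: 0x35b (blk 53, set 5) → L1-HIT  vc=[]
4: 0x3ee (blk 62, set 6) → MISS  vc=[]
5: 0x16a (blk 22, set 6) → MISS  vc=[62]
6: 0x3d2 (blk 61, set 5) → MISS  vc=[62, 53]
7: 0x358 (blk 53, set 5) → VC-HIT  vc=[62, 61]
8: 0x1b3 (blk 27, set 3) → MISS  vc=[62, 61]
9: 0x37f (blk 55, set 7) → MISS  vc=[62, 61]
10: 0x2f7 (blk 47, set 7) → MISS  vc=[62, 61, 55]
11: 0x1b0 (blk 27, set 3) → L1-HIT  vc=[62, 61, 55]
12: 0x231 (blk 35, set 3) → MISS  vc=[62, 61, 55, 27]
13: 0x3ea (blk 62, set 6) → VC-HIT  vc=[22, 61, 55, 27]
14: 0x3e8 (blk 62, set 6) → L1-HIT  vc=[22, 61, 55, 27]
15: 0x357 (blk 53, set 5) → L1-HIT  vc=[22, 61, 55, 27]

VC = [22, 61, 55, 27]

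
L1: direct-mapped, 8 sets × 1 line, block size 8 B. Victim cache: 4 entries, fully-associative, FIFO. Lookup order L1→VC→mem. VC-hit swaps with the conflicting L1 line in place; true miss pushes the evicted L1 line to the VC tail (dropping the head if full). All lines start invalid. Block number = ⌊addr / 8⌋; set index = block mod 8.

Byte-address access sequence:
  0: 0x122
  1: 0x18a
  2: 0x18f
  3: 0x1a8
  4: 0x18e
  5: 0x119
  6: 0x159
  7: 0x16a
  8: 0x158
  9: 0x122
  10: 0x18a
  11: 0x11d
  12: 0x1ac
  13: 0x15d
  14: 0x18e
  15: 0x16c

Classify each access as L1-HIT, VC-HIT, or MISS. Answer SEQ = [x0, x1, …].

0: 0x122 (blk 36, set 4) → MISS  vc=[]
1: 0x18a (blk 49, set 1) → MISS  vc=[]
2: 0x18f (blk 49, set 1) → L1-HIT  vc=[]
3: 0x1a8 (blk 53, set 5) → MISS  vc=[]
4: 0x18e (blk 49, set 1) → L1-HIT  vc=[]
5: 0x119 (blk 35, set 3) → MISS  vc=[]
6: 0x159 (blk 43, set 3) → MISS  vc=[35]
7: 0x16a (blk 45, set 5) → MISS  vc=[35, 53]
8: 0x158 (blk 43, set 3) → L1-HIT  vc=[35, 53]
9: 0x122 (blk 36, set 4) → L1-HIT  vc=[35, 53]
10: 0x18a (blk 49, set 1) → L1-HIT  vc=[35, 53]
11: 0x11d (blk 35, set 3) → VC-HIT  vc=[43, 53]
12: 0x1ac (blk 53, set 5) → VC-HIT  vc=[43, 45]
13: 0x15d (blk 43, set 3) → VC-HIT  vc=[35, 45]
14: 0x18e (blk 49, set 1) → L1-HIT  vc=[35, 45]
15: 0x16c (blk 45, set 5) → VC-HIT  vc=[35, 53]

SEQ = [MISS, MISS, L1-HIT, MISS, L1-HIT, MISS, MISS, MISS, L1-HIT, L1-HIT, L1-HIT, VC-HIT, VC-HIT, VC-HIT, L1-HIT, VC-HIT]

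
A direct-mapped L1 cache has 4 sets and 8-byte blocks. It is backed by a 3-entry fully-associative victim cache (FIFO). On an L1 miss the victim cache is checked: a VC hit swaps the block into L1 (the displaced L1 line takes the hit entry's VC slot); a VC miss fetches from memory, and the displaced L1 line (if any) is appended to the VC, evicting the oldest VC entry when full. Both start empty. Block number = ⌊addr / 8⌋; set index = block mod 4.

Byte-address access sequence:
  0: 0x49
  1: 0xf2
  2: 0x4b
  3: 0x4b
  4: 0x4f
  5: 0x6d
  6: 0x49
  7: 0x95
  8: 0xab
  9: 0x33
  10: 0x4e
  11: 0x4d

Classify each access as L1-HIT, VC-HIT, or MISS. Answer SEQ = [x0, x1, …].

SEQ = [MISS, MISS, L1-HIT, L1-HIT, L1-HIT, MISS, VC-HIT, MISS, MISS, MISS, VC-HIT, L1-HIT]

#0 0x49→b9/s1 MISS; vc=[]
#1 0xf2→b30/s2 MISS; vc=[]
#2 0x4b→b9/s1 L1-HIT; vc=[]
#3 0x4b→b9/s1 L1-HIT; vc=[]
#4 0x4f→b9/s1 L1-HIT; vc=[]
#5 0x6d→b13/s1 MISS; vc=[9]
#6 0x49→b9/s1 VC-HIT; vc=[13]
#7 0x95→b18/s2 MISS; vc=[13,30]
#8 0xab→b21/s1 MISS; vc=[13,30,9]
#9 0x33→b6/s2 MISS; vc=[30,9,18]
#10 0x4e→b9/s1 VC-HIT; vc=[30,21,18]
#11 0x4d→b9/s1 L1-HIT; vc=[30,21,18]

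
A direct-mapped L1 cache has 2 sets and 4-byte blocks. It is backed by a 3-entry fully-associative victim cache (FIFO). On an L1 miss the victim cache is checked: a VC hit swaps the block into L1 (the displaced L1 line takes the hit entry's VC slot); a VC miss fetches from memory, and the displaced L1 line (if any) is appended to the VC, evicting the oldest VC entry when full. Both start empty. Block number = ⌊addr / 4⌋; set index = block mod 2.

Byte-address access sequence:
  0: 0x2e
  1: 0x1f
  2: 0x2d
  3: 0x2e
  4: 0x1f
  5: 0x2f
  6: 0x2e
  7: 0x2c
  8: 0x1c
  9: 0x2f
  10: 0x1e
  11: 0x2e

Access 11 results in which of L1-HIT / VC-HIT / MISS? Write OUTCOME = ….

OUTCOME = VC-HIT

  [0] addr=0x2e blk=11 s=1: MISS | VC []
  [1] addr=0x1f blk=7 s=1: MISS | VC [11]
  [2] addr=0x2d blk=11 s=1: VC-HIT | VC [7]
  [3] addr=0x2e blk=11 s=1: L1-HIT | VC [7]
  [4] addr=0x1f blk=7 s=1: VC-HIT | VC [11]
  [5] addr=0x2f blk=11 s=1: VC-HIT | VC [7]
  [6] addr=0x2e blk=11 s=1: L1-HIT | VC [7]
  [7] addr=0x2c blk=11 s=1: L1-HIT | VC [7]
  [8] addr=0x1c blk=7 s=1: VC-HIT | VC [11]
  [9] addr=0x2f blk=11 s=1: VC-HIT | VC [7]
  [10] addr=0x1e blk=7 s=1: VC-HIT | VC [11]
  [11] addr=0x2e blk=11 s=1: VC-HIT | VC [7]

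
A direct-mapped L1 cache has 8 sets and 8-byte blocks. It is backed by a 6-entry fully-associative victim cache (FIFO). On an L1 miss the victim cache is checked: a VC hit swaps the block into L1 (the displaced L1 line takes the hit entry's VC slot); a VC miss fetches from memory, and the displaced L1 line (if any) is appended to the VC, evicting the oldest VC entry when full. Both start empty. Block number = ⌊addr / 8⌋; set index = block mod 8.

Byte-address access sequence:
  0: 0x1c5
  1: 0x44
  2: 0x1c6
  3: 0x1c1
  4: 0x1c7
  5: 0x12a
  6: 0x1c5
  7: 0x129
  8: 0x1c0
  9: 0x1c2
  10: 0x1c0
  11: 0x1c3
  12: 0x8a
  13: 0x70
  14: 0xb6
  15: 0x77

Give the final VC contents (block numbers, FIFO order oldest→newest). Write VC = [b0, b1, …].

  [0] addr=0x1c5 blk=56 s=0: MISS | VC []
  [1] addr=0x44 blk=8 s=0: MISS | VC [56]
  [2] addr=0x1c6 blk=56 s=0: VC-HIT | VC [8]
  [3] addr=0x1c1 blk=56 s=0: L1-HIT | VC [8]
  [4] addr=0x1c7 blk=56 s=0: L1-HIT | VC [8]
  [5] addr=0x12a blk=37 s=5: MISS | VC [8]
  [6] addr=0x1c5 blk=56 s=0: L1-HIT | VC [8]
  [7] addr=0x129 blk=37 s=5: L1-HIT | VC [8]
  [8] addr=0x1c0 blk=56 s=0: L1-HIT | VC [8]
  [9] addr=0x1c2 blk=56 s=0: L1-HIT | VC [8]
  [10] addr=0x1c0 blk=56 s=0: L1-HIT | VC [8]
  [11] addr=0x1c3 blk=56 s=0: L1-HIT | VC [8]
  [12] addr=0x8a blk=17 s=1: MISS | VC [8]
  [13] addr=0x70 blk=14 s=6: MISS | VC [8]
  [14] addr=0xb6 blk=22 s=6: MISS | VC [8, 14]
  [15] addr=0x77 blk=14 s=6: VC-HIT | VC [8, 22]

VC = [8, 22]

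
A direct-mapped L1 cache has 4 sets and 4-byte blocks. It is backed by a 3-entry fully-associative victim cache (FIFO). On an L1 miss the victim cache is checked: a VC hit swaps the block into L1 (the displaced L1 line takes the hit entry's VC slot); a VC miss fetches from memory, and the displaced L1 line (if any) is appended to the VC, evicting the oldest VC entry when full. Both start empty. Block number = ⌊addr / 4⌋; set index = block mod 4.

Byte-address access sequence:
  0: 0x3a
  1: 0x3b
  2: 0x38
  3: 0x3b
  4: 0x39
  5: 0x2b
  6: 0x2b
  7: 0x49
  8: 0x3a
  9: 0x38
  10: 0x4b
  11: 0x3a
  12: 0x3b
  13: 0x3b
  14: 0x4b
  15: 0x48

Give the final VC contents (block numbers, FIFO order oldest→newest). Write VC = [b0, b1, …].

  [0] addr=0x3a blk=14 s=2: MISS | VC []
  [1] addr=0x3b blk=14 s=2: L1-HIT | VC []
  [2] addr=0x38 blk=14 s=2: L1-HIT | VC []
  [3] addr=0x3b blk=14 s=2: L1-HIT | VC []
  [4] addr=0x39 blk=14 s=2: L1-HIT | VC []
  [5] addr=0x2b blk=10 s=2: MISS | VC [14]
  [6] addr=0x2b blk=10 s=2: L1-HIT | VC [14]
  [7] addr=0x49 blk=18 s=2: MISS | VC [14, 10]
  [8] addr=0x3a blk=14 s=2: VC-HIT | VC [18, 10]
  [9] addr=0x38 blk=14 s=2: L1-HIT | VC [18, 10]
  [10] addr=0x4b blk=18 s=2: VC-HIT | VC [14, 10]
  [11] addr=0x3a blk=14 s=2: VC-HIT | VC [18, 10]
  [12] addr=0x3b blk=14 s=2: L1-HIT | VC [18, 10]
  [13] addr=0x3b blk=14 s=2: L1-HIT | VC [18, 10]
  [14] addr=0x4b blk=18 s=2: VC-HIT | VC [14, 10]
  [15] addr=0x48 blk=18 s=2: L1-HIT | VC [14, 10]

VC = [14, 10]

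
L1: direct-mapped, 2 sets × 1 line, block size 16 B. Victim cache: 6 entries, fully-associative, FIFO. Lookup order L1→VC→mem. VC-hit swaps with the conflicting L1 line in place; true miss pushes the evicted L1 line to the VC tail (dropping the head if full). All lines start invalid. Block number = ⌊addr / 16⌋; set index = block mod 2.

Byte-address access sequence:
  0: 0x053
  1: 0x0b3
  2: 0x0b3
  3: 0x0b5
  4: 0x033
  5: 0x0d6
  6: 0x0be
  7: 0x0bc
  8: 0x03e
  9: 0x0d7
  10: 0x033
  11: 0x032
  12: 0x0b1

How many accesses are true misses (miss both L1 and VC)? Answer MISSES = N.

MISSES = 4

  [0] addr=0x53 blk=5 s=1: MISS | VC []
  [1] addr=0xb3 blk=11 s=1: MISS | VC [5]
  [2] addr=0xb3 blk=11 s=1: L1-HIT | VC [5]
  [3] addr=0xb5 blk=11 s=1: L1-HIT | VC [5]
  [4] addr=0x33 blk=3 s=1: MISS | VC [5, 11]
  [5] addr=0xd6 blk=13 s=1: MISS | VC [5, 11, 3]
  [6] addr=0xbe blk=11 s=1: VC-HIT | VC [5, 13, 3]
  [7] addr=0xbc blk=11 s=1: L1-HIT | VC [5, 13, 3]
  [8] addr=0x3e blk=3 s=1: VC-HIT | VC [5, 13, 11]
  [9] addr=0xd7 blk=13 s=1: VC-HIT | VC [5, 3, 11]
  [10] addr=0x33 blk=3 s=1: VC-HIT | VC [5, 13, 11]
  [11] addr=0x32 blk=3 s=1: L1-HIT | VC [5, 13, 11]
  [12] addr=0xb1 blk=11 s=1: VC-HIT | VC [5, 13, 3]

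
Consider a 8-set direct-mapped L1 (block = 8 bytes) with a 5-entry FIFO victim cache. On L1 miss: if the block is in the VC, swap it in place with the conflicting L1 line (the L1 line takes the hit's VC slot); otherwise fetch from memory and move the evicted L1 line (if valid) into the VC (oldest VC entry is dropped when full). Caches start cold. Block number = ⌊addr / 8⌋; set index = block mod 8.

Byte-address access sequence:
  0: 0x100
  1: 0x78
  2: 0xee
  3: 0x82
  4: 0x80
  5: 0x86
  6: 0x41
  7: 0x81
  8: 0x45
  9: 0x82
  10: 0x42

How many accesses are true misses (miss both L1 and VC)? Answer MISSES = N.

MISSES = 5

0: 0x100 (blk 32, set 0) → MISS  vc=[]
1: 0x78 (blk 15, set 7) → MISS  vc=[]
2: 0xee (blk 29, set 5) → MISS  vc=[]
3: 0x82 (blk 16, set 0) → MISS  vc=[32]
4: 0x80 (blk 16, set 0) → L1-HIT  vc=[32]
5: 0x86 (blk 16, set 0) → L1-HIT  vc=[32]
6: 0x41 (blk 8, set 0) → MISS  vc=[32, 16]
7: 0x81 (blk 16, set 0) → VC-HIT  vc=[32, 8]
8: 0x45 (blk 8, set 0) → VC-HIT  vc=[32, 16]
9: 0x82 (blk 16, set 0) → VC-HIT  vc=[32, 8]
10: 0x42 (blk 8, set 0) → VC-HIT  vc=[32, 16]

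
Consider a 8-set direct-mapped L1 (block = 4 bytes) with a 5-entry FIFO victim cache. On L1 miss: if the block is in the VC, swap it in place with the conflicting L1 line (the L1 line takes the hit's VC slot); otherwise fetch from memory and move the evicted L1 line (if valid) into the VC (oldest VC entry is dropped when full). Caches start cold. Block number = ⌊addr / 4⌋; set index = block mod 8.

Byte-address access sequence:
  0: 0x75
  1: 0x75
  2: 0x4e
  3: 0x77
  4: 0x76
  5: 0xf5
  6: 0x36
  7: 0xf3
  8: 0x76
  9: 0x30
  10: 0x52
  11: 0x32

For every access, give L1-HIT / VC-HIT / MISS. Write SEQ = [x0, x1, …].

SEQ = [MISS, L1-HIT, MISS, L1-HIT, L1-HIT, MISS, MISS, MISS, VC-HIT, MISS, MISS, VC-HIT]

0: 0x75 (blk 29, set 5) → MISS  vc=[]
1: 0x75 (blk 29, set 5) → L1-HIT  vc=[]
2: 0x4e (blk 19, set 3) → MISS  vc=[]
3: 0x77 (blk 29, set 5) → L1-HIT  vc=[]
4: 0x76 (blk 29, set 5) → L1-HIT  vc=[]
5: 0xf5 (blk 61, set 5) → MISS  vc=[29]
6: 0x36 (blk 13, set 5) → MISS  vc=[29, 61]
7: 0xf3 (blk 60, set 4) → MISS  vc=[29, 61]
8: 0x76 (blk 29, set 5) → VC-HIT  vc=[13, 61]
9: 0x30 (blk 12, set 4) → MISS  vc=[13, 61, 60]
10: 0x52 (blk 20, set 4) → MISS  vc=[13, 61, 60, 12]
11: 0x32 (blk 12, set 4) → VC-HIT  vc=[13, 61, 60, 20]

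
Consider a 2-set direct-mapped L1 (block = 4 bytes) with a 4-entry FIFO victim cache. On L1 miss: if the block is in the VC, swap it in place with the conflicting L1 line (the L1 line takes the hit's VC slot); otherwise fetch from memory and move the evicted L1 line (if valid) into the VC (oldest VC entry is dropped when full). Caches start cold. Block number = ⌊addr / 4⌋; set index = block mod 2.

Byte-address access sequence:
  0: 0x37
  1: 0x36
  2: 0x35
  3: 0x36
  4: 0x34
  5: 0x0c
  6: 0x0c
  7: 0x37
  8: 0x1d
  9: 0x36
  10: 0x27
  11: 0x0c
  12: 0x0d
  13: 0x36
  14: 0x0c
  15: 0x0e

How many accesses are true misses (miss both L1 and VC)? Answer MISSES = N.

MISSES = 4

0: 0x37 (blk 13, set 1) → MISS  vc=[]
1: 0x36 (blk 13, set 1) → L1-HIT  vc=[]
2: 0x35 (blk 13, set 1) → L1-HIT  vc=[]
3: 0x36 (blk 13, set 1) → L1-HIT  vc=[]
4: 0x34 (blk 13, set 1) → L1-HIT  vc=[]
5: 0xc (blk 3, set 1) → MISS  vc=[13]
6: 0xc (blk 3, set 1) → L1-HIT  vc=[13]
7: 0x37 (blk 13, set 1) → VC-HIT  vc=[3]
8: 0x1d (blk 7, set 1) → MISS  vc=[3, 13]
9: 0x36 (blk 13, set 1) → VC-HIT  vc=[3, 7]
10: 0x27 (blk 9, set 1) → MISS  vc=[3, 7, 13]
11: 0xc (blk 3, set 1) → VC-HIT  vc=[9, 7, 13]
12: 0xd (blk 3, set 1) → L1-HIT  vc=[9, 7, 13]
13: 0x36 (blk 13, set 1) → VC-HIT  vc=[9, 7, 3]
14: 0xc (blk 3, set 1) → VC-HIT  vc=[9, 7, 13]
15: 0xe (blk 3, set 1) → L1-HIT  vc=[9, 7, 13]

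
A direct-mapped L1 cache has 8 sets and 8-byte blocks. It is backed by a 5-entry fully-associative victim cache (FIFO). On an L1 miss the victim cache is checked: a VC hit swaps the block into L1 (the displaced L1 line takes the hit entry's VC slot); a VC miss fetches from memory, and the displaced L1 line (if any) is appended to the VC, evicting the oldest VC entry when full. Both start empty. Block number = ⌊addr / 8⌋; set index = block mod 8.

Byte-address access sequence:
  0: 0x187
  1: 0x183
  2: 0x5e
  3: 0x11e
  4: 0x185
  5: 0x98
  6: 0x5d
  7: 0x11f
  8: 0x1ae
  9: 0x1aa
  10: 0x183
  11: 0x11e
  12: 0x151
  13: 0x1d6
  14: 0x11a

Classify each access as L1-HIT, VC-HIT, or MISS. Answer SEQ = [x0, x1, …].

  [0] addr=0x187 blk=48 s=0: MISS | VC []
  [1] addr=0x183 blk=48 s=0: L1-HIT | VC []
  [2] addr=0x5e blk=11 s=3: MISS | VC []
  [3] addr=0x11e blk=35 s=3: MISS | VC [11]
  [4] addr=0x185 blk=48 s=0: L1-HIT | VC [11]
  [5] addr=0x98 blk=19 s=3: MISS | VC [11, 35]
  [6] addr=0x5d blk=11 s=3: VC-HIT | VC [19, 35]
  [7] addr=0x11f blk=35 s=3: VC-HIT | VC [19, 11]
  [8] addr=0x1ae blk=53 s=5: MISS | VC [19, 11]
  [9] addr=0x1aa blk=53 s=5: L1-HIT | VC [19, 11]
  [10] addr=0x183 blk=48 s=0: L1-HIT | VC [19, 11]
  [11] addr=0x11e blk=35 s=3: L1-HIT | VC [19, 11]
  [12] addr=0x151 blk=42 s=2: MISS | VC [19, 11]
  [13] addr=0x1d6 blk=58 s=2: MISS | VC [19, 11, 42]
  [14] addr=0x11a blk=35 s=3: L1-HIT | VC [19, 11, 42]

SEQ = [MISS, L1-HIT, MISS, MISS, L1-HIT, MISS, VC-HIT, VC-HIT, MISS, L1-HIT, L1-HIT, L1-HIT, MISS, MISS, L1-HIT]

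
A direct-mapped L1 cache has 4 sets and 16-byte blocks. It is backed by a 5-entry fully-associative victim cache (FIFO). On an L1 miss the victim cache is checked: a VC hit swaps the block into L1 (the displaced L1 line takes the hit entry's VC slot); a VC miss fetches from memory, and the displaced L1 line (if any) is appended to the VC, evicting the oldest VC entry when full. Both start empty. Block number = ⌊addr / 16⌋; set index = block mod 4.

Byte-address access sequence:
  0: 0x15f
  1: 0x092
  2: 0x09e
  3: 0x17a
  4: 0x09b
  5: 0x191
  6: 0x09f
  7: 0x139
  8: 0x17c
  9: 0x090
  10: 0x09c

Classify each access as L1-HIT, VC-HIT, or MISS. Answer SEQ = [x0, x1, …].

SEQ = [MISS, MISS, L1-HIT, MISS, L1-HIT, MISS, VC-HIT, MISS, VC-HIT, L1-HIT, L1-HIT]

  [0] addr=0x15f blk=21 s=1: MISS | VC []
  [1] addr=0x92 blk=9 s=1: MISS | VC [21]
  [2] addr=0x9e blk=9 s=1: L1-HIT | VC [21]
  [3] addr=0x17a blk=23 s=3: MISS | VC [21]
  [4] addr=0x9b blk=9 s=1: L1-HIT | VC [21]
  [5] addr=0x191 blk=25 s=1: MISS | VC [21, 9]
  [6] addr=0x9f blk=9 s=1: VC-HIT | VC [21, 25]
  [7] addr=0x139 blk=19 s=3: MISS | VC [21, 25, 23]
  [8] addr=0x17c blk=23 s=3: VC-HIT | VC [21, 25, 19]
  [9] addr=0x90 blk=9 s=1: L1-HIT | VC [21, 25, 19]
  [10] addr=0x9c blk=9 s=1: L1-HIT | VC [21, 25, 19]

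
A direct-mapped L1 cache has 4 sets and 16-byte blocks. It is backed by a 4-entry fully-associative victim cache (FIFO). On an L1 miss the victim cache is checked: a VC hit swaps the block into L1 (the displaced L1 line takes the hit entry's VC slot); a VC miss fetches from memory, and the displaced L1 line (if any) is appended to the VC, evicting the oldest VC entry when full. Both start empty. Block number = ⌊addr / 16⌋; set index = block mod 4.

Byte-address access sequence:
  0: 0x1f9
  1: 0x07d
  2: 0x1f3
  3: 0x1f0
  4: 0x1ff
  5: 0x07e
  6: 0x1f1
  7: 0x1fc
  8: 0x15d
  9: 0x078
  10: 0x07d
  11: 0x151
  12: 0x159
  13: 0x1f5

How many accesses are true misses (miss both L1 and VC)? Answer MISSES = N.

MISSES = 3

#0 0x1f9→b31/s3 MISS; vc=[]
#1 0x7d→b7/s3 MISS; vc=[31]
#2 0x1f3→b31/s3 VC-HIT; vc=[7]
#3 0x1f0→b31/s3 L1-HIT; vc=[7]
#4 0x1ff→b31/s3 L1-HIT; vc=[7]
#5 0x7e→b7/s3 VC-HIT; vc=[31]
#6 0x1f1→b31/s3 VC-HIT; vc=[7]
#7 0x1fc→b31/s3 L1-HIT; vc=[7]
#8 0x15d→b21/s1 MISS; vc=[7]
#9 0x78→b7/s3 VC-HIT; vc=[31]
#10 0x7d→b7/s3 L1-HIT; vc=[31]
#11 0x151→b21/s1 L1-HIT; vc=[31]
#12 0x159→b21/s1 L1-HIT; vc=[31]
#13 0x1f5→b31/s3 VC-HIT; vc=[7]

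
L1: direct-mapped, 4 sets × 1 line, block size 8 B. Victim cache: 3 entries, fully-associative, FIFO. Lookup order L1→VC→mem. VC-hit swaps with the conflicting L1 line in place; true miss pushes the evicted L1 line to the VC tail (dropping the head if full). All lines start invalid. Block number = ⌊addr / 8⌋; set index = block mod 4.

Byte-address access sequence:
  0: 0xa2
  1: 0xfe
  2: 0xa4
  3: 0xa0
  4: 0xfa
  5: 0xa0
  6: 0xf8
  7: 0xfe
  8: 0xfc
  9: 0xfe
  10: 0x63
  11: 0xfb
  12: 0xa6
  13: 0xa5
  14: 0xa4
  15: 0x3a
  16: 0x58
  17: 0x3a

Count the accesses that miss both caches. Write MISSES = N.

#0 0xa2→b20/s0 MISS; vc=[]
#1 0xfe→b31/s3 MISS; vc=[]
#2 0xa4→b20/s0 L1-HIT; vc=[]
#3 0xa0→b20/s0 L1-HIT; vc=[]
#4 0xfa→b31/s3 L1-HIT; vc=[]
#5 0xa0→b20/s0 L1-HIT; vc=[]
#6 0xf8→b31/s3 L1-HIT; vc=[]
#7 0xfe→b31/s3 L1-HIT; vc=[]
#8 0xfc→b31/s3 L1-HIT; vc=[]
#9 0xfe→b31/s3 L1-HIT; vc=[]
#10 0x63→b12/s0 MISS; vc=[20]
#11 0xfb→b31/s3 L1-HIT; vc=[20]
#12 0xa6→b20/s0 VC-HIT; vc=[12]
#13 0xa5→b20/s0 L1-HIT; vc=[12]
#14 0xa4→b20/s0 L1-HIT; vc=[12]
#15 0x3a→b7/s3 MISS; vc=[12,31]
#16 0x58→b11/s3 MISS; vc=[12,31,7]
#17 0x3a→b7/s3 VC-HIT; vc=[12,31,11]

MISSES = 5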